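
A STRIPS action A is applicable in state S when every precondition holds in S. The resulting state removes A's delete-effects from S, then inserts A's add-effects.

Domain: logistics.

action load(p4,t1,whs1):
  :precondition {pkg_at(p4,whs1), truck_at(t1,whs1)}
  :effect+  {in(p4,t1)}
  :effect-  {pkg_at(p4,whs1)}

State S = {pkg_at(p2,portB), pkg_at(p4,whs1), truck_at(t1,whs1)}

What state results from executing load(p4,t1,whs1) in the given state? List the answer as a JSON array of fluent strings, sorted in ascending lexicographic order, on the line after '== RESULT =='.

Progress:
  pre ⊆ S: {pkg_at(p4,whs1), truck_at(t1,whs1)} ⊆ S  — applicable
  S \ del = {pkg_at(p2,portB), truck_at(t1,whs1)}
  ∪ add   = {in(p4,t1), pkg_at(p2,portB), truck_at(t1,whs1)}

== RESULT ==
["in(p4,t1)", "pkg_at(p2,portB)", "truck_at(t1,whs1)"]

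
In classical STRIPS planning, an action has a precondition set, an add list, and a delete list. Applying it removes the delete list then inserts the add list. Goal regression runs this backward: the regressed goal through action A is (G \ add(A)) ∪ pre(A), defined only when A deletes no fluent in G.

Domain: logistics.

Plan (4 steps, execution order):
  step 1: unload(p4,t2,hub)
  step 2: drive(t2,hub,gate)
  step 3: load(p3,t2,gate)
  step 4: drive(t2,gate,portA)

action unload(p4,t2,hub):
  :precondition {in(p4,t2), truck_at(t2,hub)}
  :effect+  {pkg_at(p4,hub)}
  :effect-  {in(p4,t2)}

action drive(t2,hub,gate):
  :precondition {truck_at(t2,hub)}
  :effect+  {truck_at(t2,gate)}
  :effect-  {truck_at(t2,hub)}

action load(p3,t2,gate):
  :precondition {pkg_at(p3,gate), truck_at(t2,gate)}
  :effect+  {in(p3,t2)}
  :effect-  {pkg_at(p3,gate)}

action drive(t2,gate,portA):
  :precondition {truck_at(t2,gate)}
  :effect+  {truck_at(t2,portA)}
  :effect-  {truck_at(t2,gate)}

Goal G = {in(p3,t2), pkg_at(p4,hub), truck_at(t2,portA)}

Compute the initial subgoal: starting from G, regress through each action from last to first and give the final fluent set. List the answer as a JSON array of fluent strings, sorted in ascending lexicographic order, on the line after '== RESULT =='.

Work backward from the goal:
  through step 4 (drive(t2,gate,portA)): drop {truck_at(t2,portA)}, keep {in(p3,t2), pkg_at(p4,hub)}, require {truck_at(t2,gate)}
    → {in(p3,t2), pkg_at(p4,hub), truck_at(t2,gate)}
  through step 3 (load(p3,t2,gate)): drop {in(p3,t2)}, keep {pkg_at(p4,hub), truck_at(t2,gate)}, require {pkg_at(p3,gate), truck_at(t2,gate)}
    → {pkg_at(p3,gate), pkg_at(p4,hub), truck_at(t2,gate)}
  through step 2 (drive(t2,hub,gate)): drop {truck_at(t2,gate)}, keep {pkg_at(p3,gate), pkg_at(p4,hub)}, require {truck_at(t2,hub)}
    → {pkg_at(p3,gate), pkg_at(p4,hub), truck_at(t2,hub)}
  through step 1 (unload(p4,t2,hub)): drop {pkg_at(p4,hub)}, keep {pkg_at(p3,gate), truck_at(t2,hub)}, require {in(p4,t2), truck_at(t2,hub)}
    → {in(p4,t2), pkg_at(p3,gate), truck_at(t2,hub)}

== RESULT ==
["in(p4,t2)", "pkg_at(p3,gate)", "truck_at(t2,hub)"]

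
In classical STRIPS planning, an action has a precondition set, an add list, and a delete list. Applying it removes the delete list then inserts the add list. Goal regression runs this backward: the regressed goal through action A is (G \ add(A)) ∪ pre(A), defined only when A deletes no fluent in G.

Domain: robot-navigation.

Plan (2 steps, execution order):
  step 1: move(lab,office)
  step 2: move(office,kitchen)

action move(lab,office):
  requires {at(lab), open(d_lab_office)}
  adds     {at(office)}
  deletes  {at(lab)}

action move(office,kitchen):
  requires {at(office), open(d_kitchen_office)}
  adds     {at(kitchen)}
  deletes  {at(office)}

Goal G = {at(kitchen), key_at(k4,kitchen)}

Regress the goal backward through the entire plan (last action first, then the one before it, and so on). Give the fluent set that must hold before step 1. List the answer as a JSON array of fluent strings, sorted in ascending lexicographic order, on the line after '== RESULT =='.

Regress step by step:
  through step 2 (move(office,kitchen)): drop {at(kitchen)}, keep {key_at(k4,kitchen)}, require {at(office), open(d_kitchen_office)}
    → {at(office), key_at(k4,kitchen), open(d_kitchen_office)}
  through step 1 (move(lab,office)): drop {at(office)}, keep {key_at(k4,kitchen), open(d_kitchen_office)}, require {at(lab), open(d_lab_office)}
    → {at(lab), key_at(k4,kitchen), open(d_kitchen_office), open(d_lab_office)}

== RESULT ==
["at(lab)", "key_at(k4,kitchen)", "open(d_kitchen_office)", "open(d_lab_office)"]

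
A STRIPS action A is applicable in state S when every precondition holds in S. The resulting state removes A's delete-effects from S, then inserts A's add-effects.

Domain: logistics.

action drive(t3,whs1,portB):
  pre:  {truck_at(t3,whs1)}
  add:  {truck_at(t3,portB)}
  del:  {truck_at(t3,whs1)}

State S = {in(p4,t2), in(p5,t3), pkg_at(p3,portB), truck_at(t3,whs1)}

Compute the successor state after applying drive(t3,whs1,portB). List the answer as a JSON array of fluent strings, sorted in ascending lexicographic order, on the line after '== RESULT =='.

Compute (S \ del) ∪ add:
  pre ⊆ S: {truck_at(t3,whs1)} ⊆ S  — applicable
  S \ del = {in(p4,t2), in(p5,t3), pkg_at(p3,portB)}
  ∪ add   = {in(p4,t2), in(p5,t3), pkg_at(p3,portB), truck_at(t3,portB)}

== RESULT ==
["in(p4,t2)", "in(p5,t3)", "pkg_at(p3,portB)", "truck_at(t3,portB)"]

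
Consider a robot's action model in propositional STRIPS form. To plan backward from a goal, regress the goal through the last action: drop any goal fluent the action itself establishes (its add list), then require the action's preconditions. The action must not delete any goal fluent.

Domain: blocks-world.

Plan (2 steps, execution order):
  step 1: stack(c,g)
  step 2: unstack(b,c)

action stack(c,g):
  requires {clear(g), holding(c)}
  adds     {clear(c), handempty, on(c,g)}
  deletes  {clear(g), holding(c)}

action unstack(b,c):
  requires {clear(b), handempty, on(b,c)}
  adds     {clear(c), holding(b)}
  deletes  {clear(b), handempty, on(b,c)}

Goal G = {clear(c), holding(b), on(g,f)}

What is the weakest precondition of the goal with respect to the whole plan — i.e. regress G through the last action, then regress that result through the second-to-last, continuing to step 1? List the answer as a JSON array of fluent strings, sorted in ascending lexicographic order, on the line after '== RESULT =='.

Work backward from the goal:
  through step 2 (unstack(b,c)): drop {clear(c), holding(b)}, keep {on(g,f)}, require {clear(b), handempty, on(b,c)}
    → {clear(b), handempty, on(b,c), on(g,f)}
  through step 1 (stack(c,g)): drop {handempty}, keep {clear(b), on(b,c), on(g,f)}, require {clear(g), holding(c)}
    → {clear(b), clear(g), holding(c), on(b,c), on(g,f)}

== RESULT ==
["clear(b)", "clear(g)", "holding(c)", "on(b,c)", "on(g,f)"]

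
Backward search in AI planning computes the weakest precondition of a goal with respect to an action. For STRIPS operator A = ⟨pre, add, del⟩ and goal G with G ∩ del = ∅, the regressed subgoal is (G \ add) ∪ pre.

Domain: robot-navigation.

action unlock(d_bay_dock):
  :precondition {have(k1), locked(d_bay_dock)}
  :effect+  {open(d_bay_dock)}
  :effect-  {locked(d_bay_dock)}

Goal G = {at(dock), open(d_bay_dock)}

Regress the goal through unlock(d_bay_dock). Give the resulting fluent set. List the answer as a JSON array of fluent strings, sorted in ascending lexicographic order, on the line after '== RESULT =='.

Regress:
  G ∩ del = {}  (empty — regression defined)
  G \ add = {at(dock), open(d_bay_dock)} \ {open(d_bay_dock)} = {at(dock)}
  ∪ pre   = {at(dock)} ∪ {have(k1), locked(d_bay_dock)}
          = {at(dock), have(k1), locked(d_bay_dock)}

== RESULT ==
["at(dock)", "have(k1)", "locked(d_bay_dock)"]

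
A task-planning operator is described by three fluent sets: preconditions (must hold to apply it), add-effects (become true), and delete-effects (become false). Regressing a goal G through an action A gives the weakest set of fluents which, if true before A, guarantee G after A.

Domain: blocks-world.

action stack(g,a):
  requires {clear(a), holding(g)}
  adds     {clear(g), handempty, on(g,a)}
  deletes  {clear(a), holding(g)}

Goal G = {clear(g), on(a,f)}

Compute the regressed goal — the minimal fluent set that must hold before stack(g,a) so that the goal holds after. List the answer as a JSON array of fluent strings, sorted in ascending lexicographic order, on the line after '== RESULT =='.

Regress:
  G ∩ del = {}  (empty — regression defined)
  G \ add = {clear(g), on(a,f)} \ {clear(g), handempty, on(g,a)} = {on(a,f)}
  ∪ pre   = {on(a,f)} ∪ {clear(a), holding(g)}
          = {clear(a), holding(g), on(a,f)}

== RESULT ==
["clear(a)", "holding(g)", "on(a,f)"]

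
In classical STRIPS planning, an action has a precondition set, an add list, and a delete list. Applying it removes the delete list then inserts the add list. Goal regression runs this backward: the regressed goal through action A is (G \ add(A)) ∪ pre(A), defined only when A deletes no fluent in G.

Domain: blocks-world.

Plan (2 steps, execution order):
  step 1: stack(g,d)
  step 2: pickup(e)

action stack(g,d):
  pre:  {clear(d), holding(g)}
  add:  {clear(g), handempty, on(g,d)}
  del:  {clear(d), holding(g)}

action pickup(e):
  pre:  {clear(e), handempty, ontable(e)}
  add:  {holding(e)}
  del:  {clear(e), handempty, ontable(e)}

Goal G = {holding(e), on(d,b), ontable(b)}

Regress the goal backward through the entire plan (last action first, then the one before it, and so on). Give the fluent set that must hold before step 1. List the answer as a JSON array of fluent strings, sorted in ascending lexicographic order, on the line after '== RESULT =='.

Work backward from the goal:
  through step 2 (pickup(e)): drop {holding(e)}, keep {on(d,b), ontable(b)}, require {clear(e), handempty, ontable(e)}
    → {clear(e), handempty, on(d,b), ontable(b), ontable(e)}
  through step 1 (stack(g,d)): drop {handempty}, keep {clear(e), on(d,b), ontable(b), ontable(e)}, require {clear(d), holding(g)}
    → {clear(d), clear(e), holding(g), on(d,b), ontable(b), ontable(e)}

== RESULT ==
["clear(d)", "clear(e)", "holding(g)", "on(d,b)", "ontable(b)", "ontable(e)"]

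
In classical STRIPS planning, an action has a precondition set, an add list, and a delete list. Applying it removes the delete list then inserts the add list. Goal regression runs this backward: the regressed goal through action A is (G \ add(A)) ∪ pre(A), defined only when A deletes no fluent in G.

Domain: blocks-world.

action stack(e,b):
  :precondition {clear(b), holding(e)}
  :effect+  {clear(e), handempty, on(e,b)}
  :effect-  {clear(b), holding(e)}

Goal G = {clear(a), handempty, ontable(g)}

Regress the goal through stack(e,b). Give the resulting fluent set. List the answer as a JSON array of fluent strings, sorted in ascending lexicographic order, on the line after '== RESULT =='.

Compute (G \ add) ∪ pre:
  G ∩ del = {}  (empty — regression defined)
  G \ add = {clear(a), handempty, ontable(g)} \ {clear(e), handempty, on(e,b)} = {clear(a), ontable(g)}
  ∪ pre   = {clear(a), ontable(g)} ∪ {clear(b), holding(e)}
          = {clear(a), clear(b), holding(e), ontable(g)}

== RESULT ==
["clear(a)", "clear(b)", "holding(e)", "ontable(g)"]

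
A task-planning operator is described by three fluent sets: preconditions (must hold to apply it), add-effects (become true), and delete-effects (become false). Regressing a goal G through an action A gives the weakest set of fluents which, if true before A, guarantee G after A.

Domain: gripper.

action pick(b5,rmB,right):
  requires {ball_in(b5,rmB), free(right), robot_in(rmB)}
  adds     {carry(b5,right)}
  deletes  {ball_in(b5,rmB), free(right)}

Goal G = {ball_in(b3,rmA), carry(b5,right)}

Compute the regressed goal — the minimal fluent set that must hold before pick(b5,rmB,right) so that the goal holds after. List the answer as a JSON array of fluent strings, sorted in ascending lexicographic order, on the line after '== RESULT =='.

Compute (G \ add) ∪ pre:
  G ∩ del = {}  (empty — regression defined)
  G \ add = {ball_in(b3,rmA), carry(b5,right)} \ {carry(b5,right)} = {ball_in(b3,rmA)}
  ∪ pre   = {ball_in(b3,rmA)} ∪ {ball_in(b5,rmB), free(right), robot_in(rmB)}
          = {ball_in(b3,rmA), ball_in(b5,rmB), free(right), robot_in(rmB)}

== RESULT ==
["ball_in(b3,rmA)", "ball_in(b5,rmB)", "free(right)", "robot_in(rmB)"]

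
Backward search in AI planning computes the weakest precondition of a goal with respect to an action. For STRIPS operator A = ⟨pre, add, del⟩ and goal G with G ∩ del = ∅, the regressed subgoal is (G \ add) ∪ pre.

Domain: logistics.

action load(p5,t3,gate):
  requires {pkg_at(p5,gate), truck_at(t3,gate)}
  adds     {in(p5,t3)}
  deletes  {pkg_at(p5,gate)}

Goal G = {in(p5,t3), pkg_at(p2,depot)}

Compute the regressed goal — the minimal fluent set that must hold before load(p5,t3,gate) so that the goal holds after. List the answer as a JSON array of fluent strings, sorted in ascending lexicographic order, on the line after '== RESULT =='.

Compute (G \ add) ∪ pre:
  G ∩ del = {}  (empty — regression defined)
  G \ add = {in(p5,t3), pkg_at(p2,depot)} \ {in(p5,t3)} = {pkg_at(p2,depot)}
  ∪ pre   = {pkg_at(p2,depot)} ∪ {pkg_at(p5,gate), truck_at(t3,gate)}
          = {pkg_at(p2,depot), pkg_at(p5,gate), truck_at(t3,gate)}

== RESULT ==
["pkg_at(p2,depot)", "pkg_at(p5,gate)", "truck_at(t3,gate)"]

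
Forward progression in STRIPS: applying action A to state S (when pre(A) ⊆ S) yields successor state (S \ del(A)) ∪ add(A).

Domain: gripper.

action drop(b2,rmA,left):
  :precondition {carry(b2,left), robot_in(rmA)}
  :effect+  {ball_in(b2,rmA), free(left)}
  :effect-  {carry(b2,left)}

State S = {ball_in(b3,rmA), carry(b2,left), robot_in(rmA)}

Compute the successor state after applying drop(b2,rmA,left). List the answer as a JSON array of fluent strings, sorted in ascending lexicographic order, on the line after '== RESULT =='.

Progress:
  pre ⊆ S: {carry(b2,left), robot_in(rmA)} ⊆ S  — applicable
  S \ del = {ball_in(b3,rmA), robot_in(rmA)}
  ∪ add   = {ball_in(b2,rmA), ball_in(b3,rmA), free(left), robot_in(rmA)}

== RESULT ==
["ball_in(b2,rmA)", "ball_in(b3,rmA)", "free(left)", "robot_in(rmA)"]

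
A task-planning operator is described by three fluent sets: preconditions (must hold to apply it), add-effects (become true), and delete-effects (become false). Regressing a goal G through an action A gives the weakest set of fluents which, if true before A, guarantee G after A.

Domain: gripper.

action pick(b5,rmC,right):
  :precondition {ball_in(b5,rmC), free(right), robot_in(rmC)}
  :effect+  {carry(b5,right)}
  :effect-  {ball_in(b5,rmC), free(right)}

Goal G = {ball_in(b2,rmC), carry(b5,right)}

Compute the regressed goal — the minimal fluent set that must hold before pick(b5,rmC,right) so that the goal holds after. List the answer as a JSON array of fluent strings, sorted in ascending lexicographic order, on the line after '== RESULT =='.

Compute (G \ add) ∪ pre:
  G ∩ del = {}  (empty — regression defined)
  G \ add = {ball_in(b2,rmC), carry(b5,right)} \ {carry(b5,right)} = {ball_in(b2,rmC)}
  ∪ pre   = {ball_in(b2,rmC)} ∪ {ball_in(b5,rmC), free(right), robot_in(rmC)}
          = {ball_in(b2,rmC), ball_in(b5,rmC), free(right), robot_in(rmC)}

== RESULT ==
["ball_in(b2,rmC)", "ball_in(b5,rmC)", "free(right)", "robot_in(rmC)"]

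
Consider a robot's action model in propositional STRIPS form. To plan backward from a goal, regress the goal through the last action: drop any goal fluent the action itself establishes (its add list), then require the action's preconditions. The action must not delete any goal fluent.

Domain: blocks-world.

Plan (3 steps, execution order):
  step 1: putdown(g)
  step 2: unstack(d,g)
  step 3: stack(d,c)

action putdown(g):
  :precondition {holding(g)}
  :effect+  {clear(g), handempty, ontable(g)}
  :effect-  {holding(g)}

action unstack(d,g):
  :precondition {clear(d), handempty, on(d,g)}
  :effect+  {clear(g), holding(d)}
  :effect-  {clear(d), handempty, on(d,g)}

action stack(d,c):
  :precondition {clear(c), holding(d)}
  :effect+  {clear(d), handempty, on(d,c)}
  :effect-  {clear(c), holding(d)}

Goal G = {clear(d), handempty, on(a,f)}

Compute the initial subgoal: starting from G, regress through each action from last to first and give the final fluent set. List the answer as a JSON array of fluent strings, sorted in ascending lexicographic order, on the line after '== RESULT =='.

Work backward from the goal:
  through step 3 (stack(d,c)): drop {clear(d), handempty}, keep {on(a,f)}, require {clear(c), holding(d)}
    → {clear(c), holding(d), on(a,f)}
  through step 2 (unstack(d,g)): drop {holding(d)}, keep {clear(c), on(a,f)}, require {clear(d), handempty, on(d,g)}
    → {clear(c), clear(d), handempty, on(a,f), on(d,g)}
  through step 1 (putdown(g)): drop {handempty}, keep {clear(c), clear(d), on(a,f), on(d,g)}, require {holding(g)}
    → {clear(c), clear(d), holding(g), on(a,f), on(d,g)}

== RESULT ==
["clear(c)", "clear(d)", "holding(g)", "on(a,f)", "on(d,g)"]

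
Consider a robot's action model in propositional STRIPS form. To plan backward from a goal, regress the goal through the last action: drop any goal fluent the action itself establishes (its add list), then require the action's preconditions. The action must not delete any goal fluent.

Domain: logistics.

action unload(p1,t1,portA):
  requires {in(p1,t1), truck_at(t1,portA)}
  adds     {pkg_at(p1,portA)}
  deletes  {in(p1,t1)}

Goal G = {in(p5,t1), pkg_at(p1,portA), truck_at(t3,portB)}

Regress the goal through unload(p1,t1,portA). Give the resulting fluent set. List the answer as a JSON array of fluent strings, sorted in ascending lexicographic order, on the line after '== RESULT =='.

Compute (G \ add) ∪ pre:
  G ∩ del = {}  (empty — regression defined)
  G \ add = {in(p5,t1), pkg_at(p1,portA), truck_at(t3,portB)} \ {pkg_at(p1,portA)} = {in(p5,t1), truck_at(t3,portB)}
  ∪ pre   = {in(p5,t1), truck_at(t3,portB)} ∪ {in(p1,t1), truck_at(t1,portA)}
          = {in(p1,t1), in(p5,t1), truck_at(t1,portA), truck_at(t3,portB)}

== RESULT ==
["in(p1,t1)", "in(p5,t1)", "truck_at(t1,portA)", "truck_at(t3,portB)"]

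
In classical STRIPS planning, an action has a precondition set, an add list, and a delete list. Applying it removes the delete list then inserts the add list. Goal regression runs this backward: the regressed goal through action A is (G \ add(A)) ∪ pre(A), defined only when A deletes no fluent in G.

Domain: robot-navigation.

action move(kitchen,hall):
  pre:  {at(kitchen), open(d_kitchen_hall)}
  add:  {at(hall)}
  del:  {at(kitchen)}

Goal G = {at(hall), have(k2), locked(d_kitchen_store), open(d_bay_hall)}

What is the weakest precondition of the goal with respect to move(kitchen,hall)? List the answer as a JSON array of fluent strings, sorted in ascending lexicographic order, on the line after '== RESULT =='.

Regress:
  G ∩ del = {}  (empty — regression defined)
  G \ add = {at(hall), have(k2), locked(d_kitchen_store), open(d_bay_hall)} \ {at(hall)} = {have(k2), locked(d_kitchen_store), open(d_bay_hall)}
  ∪ pre   = {have(k2), locked(d_kitchen_store), open(d_bay_hall)} ∪ {at(kitchen), open(d_kitchen_hall)}
          = {at(kitchen), have(k2), locked(d_kitchen_store), open(d_bay_hall), open(d_kitchen_hall)}

== RESULT ==
["at(kitchen)", "have(k2)", "locked(d_kitchen_store)", "open(d_bay_hall)", "open(d_kitchen_hall)"]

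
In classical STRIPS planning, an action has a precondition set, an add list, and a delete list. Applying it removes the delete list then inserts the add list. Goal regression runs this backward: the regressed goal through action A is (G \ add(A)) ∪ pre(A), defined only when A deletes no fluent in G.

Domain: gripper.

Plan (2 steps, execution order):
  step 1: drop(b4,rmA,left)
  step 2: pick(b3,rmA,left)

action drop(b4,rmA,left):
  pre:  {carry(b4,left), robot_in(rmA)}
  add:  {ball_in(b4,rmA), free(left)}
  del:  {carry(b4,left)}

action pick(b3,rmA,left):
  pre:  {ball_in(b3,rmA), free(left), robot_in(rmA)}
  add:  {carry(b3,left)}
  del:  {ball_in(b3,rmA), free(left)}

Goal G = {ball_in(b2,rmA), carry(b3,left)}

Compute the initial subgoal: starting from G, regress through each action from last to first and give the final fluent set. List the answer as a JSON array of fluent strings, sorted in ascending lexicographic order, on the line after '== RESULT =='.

Regress step by step:
  through step 2 (pick(b3,rmA,left)): drop {carry(b3,left)}, keep {ball_in(b2,rmA)}, require {ball_in(b3,rmA), free(left), robot_in(rmA)}
    → {ball_in(b2,rmA), ball_in(b3,rmA), free(left), robot_in(rmA)}
  through step 1 (drop(b4,rmA,left)): drop {free(left)}, keep {ball_in(b2,rmA), ball_in(b3,rmA), robot_in(rmA)}, require {carry(b4,left), robot_in(rmA)}
    → {ball_in(b2,rmA), ball_in(b3,rmA), carry(b4,left), robot_in(rmA)}

== RESULT ==
["ball_in(b2,rmA)", "ball_in(b3,rmA)", "carry(b4,left)", "robot_in(rmA)"]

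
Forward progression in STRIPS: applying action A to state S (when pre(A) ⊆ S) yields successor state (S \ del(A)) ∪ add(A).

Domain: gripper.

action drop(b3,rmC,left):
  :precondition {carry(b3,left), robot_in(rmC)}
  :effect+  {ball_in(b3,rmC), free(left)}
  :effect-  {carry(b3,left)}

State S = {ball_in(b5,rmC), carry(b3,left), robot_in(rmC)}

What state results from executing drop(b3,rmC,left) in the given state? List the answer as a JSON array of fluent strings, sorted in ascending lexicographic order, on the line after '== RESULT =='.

Compute (S \ del) ∪ add:
  pre ⊆ S: {carry(b3,left), robot_in(rmC)} ⊆ S  — applicable
  S \ del = {ball_in(b5,rmC), robot_in(rmC)}
  ∪ add   = {ball_in(b3,rmC), ball_in(b5,rmC), free(left), robot_in(rmC)}

== RESULT ==
["ball_in(b3,rmC)", "ball_in(b5,rmC)", "free(left)", "robot_in(rmC)"]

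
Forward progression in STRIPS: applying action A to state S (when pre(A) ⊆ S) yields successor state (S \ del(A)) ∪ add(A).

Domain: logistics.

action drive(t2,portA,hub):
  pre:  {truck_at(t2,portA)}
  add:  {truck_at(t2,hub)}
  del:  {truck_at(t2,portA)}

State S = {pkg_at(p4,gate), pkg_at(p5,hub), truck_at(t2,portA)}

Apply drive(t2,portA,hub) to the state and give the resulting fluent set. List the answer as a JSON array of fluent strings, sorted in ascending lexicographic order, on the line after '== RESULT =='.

Compute (S \ del) ∪ add:
  pre ⊆ S: {truck_at(t2,portA)} ⊆ S  — applicable
  S \ del = {pkg_at(p4,gate), pkg_at(p5,hub)}
  ∪ add   = {pkg_at(p4,gate), pkg_at(p5,hub), truck_at(t2,hub)}

== RESULT ==
["pkg_at(p4,gate)", "pkg_at(p5,hub)", "truck_at(t2,hub)"]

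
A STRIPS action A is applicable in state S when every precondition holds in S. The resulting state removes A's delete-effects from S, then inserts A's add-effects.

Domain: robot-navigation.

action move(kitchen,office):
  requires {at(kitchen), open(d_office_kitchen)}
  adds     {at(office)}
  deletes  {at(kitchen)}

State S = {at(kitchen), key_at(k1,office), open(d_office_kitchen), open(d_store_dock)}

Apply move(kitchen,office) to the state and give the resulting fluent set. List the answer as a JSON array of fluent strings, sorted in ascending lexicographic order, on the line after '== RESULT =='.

Progress:
  pre ⊆ S: {at(kitchen), open(d_office_kitchen)} ⊆ S  — applicable
  S \ del = {key_at(k1,office), open(d_office_kitchen), open(d_store_dock)}
  ∪ add   = {at(office), key_at(k1,office), open(d_office_kitchen), open(d_store_dock)}

== RESULT ==
["at(office)", "key_at(k1,office)", "open(d_office_kitchen)", "open(d_store_dock)"]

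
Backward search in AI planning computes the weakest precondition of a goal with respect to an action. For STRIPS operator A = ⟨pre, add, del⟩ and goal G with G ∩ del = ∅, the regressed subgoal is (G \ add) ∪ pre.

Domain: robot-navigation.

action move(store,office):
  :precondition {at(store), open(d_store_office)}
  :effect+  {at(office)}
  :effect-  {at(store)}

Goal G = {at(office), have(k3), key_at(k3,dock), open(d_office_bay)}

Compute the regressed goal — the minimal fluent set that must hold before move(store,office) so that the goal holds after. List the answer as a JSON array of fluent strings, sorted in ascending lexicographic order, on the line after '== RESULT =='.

Regress:
  G ∩ del = {}  (empty — regression defined)
  G \ add = {at(office), have(k3), key_at(k3,dock), open(d_office_bay)} \ {at(office)} = {have(k3), key_at(k3,dock), open(d_office_bay)}
  ∪ pre   = {have(k3), key_at(k3,dock), open(d_office_bay)} ∪ {at(store), open(d_store_office)}
          = {at(store), have(k3), key_at(k3,dock), open(d_office_bay), open(d_store_office)}

== RESULT ==
["at(store)", "have(k3)", "key_at(k3,dock)", "open(d_office_bay)", "open(d_store_office)"]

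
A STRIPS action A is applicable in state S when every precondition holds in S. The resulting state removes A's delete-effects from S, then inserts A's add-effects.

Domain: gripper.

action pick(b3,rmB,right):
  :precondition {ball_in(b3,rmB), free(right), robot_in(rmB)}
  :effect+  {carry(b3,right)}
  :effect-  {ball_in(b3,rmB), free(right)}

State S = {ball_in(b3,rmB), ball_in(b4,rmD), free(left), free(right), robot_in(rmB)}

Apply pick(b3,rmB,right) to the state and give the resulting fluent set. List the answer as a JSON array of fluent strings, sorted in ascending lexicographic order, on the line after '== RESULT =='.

Compute (S \ del) ∪ add:
  pre ⊆ S: {ball_in(b3,rmB), free(right), robot_in(rmB)} ⊆ S  — applicable
  S \ del = {ball_in(b4,rmD), free(left), robot_in(rmB)}
  ∪ add   = {ball_in(b4,rmD), carry(b3,right), free(left), robot_in(rmB)}

== RESULT ==
["ball_in(b4,rmD)", "carry(b3,right)", "free(left)", "robot_in(rmB)"]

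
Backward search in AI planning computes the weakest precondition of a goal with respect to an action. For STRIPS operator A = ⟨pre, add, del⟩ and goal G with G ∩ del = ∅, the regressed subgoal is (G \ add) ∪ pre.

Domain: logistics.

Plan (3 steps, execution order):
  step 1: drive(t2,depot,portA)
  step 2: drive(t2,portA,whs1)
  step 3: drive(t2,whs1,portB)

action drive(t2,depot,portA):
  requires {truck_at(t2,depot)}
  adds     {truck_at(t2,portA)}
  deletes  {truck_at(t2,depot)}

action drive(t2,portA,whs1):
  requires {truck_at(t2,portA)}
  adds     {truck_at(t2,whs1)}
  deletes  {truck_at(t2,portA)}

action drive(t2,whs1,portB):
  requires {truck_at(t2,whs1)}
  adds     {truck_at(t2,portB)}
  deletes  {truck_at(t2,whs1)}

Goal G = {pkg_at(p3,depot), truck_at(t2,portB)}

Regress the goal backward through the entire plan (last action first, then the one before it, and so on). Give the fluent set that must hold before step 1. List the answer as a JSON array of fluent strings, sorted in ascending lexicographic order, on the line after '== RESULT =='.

Work backward from the goal:
  through step 3 (drive(t2,whs1,portB)): drop {truck_at(t2,portB)}, keep {pkg_at(p3,depot)}, require {truck_at(t2,whs1)}
    → {pkg_at(p3,depot), truck_at(t2,whs1)}
  through step 2 (drive(t2,portA,whs1)): drop {truck_at(t2,whs1)}, keep {pkg_at(p3,depot)}, require {truck_at(t2,portA)}
    → {pkg_at(p3,depot), truck_at(t2,portA)}
  through step 1 (drive(t2,depot,portA)): drop {truck_at(t2,portA)}, keep {pkg_at(p3,depot)}, require {truck_at(t2,depot)}
    → {pkg_at(p3,depot), truck_at(t2,depot)}

== RESULT ==
["pkg_at(p3,depot)", "truck_at(t2,depot)"]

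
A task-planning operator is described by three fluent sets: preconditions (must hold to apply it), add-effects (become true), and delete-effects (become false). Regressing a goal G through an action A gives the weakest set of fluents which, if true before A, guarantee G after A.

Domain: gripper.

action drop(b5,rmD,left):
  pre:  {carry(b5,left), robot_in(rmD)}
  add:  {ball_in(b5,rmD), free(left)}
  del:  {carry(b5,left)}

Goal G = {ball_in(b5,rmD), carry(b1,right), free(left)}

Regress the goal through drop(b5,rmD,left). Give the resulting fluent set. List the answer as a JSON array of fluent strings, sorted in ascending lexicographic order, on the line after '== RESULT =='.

Compute (G \ add) ∪ pre:
  G ∩ del = {}  (empty — regression defined)
  G \ add = {ball_in(b5,rmD), carry(b1,right), free(left)} \ {ball_in(b5,rmD), free(left)} = {carry(b1,right)}
  ∪ pre   = {carry(b1,right)} ∪ {carry(b5,left), robot_in(rmD)}
          = {carry(b1,right), carry(b5,left), robot_in(rmD)}

== RESULT ==
["carry(b1,right)", "carry(b5,left)", "robot_in(rmD)"]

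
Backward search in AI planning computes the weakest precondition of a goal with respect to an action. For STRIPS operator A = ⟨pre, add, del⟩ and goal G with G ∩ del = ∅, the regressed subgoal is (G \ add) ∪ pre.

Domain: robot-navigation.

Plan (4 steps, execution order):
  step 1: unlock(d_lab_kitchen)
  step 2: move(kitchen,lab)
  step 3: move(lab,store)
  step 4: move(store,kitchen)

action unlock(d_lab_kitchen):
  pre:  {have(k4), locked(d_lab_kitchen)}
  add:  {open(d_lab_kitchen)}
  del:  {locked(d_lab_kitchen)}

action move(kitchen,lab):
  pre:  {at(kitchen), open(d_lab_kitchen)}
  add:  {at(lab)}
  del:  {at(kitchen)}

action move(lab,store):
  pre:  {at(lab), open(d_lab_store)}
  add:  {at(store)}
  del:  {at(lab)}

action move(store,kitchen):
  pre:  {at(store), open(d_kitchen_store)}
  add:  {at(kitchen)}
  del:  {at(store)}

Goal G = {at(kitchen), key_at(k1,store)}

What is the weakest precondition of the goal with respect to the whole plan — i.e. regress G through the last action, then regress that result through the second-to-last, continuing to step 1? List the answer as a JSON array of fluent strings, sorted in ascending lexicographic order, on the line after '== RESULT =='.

Regress step by step:
  through step 4 (move(store,kitchen)): drop {at(kitchen)}, keep {key_at(k1,store)}, require {at(store), open(d_kitchen_store)}
    → {at(store), key_at(k1,store), open(d_kitchen_store)}
  through step 3 (move(lab,store)): drop {at(store)}, keep {key_at(k1,store), open(d_kitchen_store)}, require {at(lab), open(d_lab_store)}
    → {at(lab), key_at(k1,store), open(d_kitchen_store), open(d_lab_store)}
  through step 2 (move(kitchen,lab)): drop {at(lab)}, keep {key_at(k1,store), open(d_kitchen_store), open(d_lab_store)}, require {at(kitchen), open(d_lab_kitchen)}
    → {at(kitchen), key_at(k1,store), open(d_kitchen_store), open(d_lab_kitchen), open(d_lab_store)}
  through step 1 (unlock(d_lab_kitchen)): drop {open(d_lab_kitchen)}, keep {at(kitchen), key_at(k1,store), open(d_kitchen_store), open(d_lab_store)}, require {have(k4), locked(d_lab_kitchen)}
    → {at(kitchen), have(k4), key_at(k1,store), locked(d_lab_kitchen), open(d_kitchen_store), open(d_lab_store)}

== RESULT ==
["at(kitchen)", "have(k4)", "key_at(k1,store)", "locked(d_lab_kitchen)", "open(d_kitchen_store)", "open(d_lab_store)"]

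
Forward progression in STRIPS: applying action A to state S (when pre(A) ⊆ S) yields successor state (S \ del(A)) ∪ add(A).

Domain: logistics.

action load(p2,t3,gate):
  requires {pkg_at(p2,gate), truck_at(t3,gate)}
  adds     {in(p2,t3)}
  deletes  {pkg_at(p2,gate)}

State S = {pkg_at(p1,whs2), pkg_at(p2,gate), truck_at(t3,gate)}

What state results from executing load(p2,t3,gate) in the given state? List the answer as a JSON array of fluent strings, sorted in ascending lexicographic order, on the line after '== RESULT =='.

Progress:
  pre ⊆ S: {pkg_at(p2,gate), truck_at(t3,gate)} ⊆ S  — applicable
  S \ del = {pkg_at(p1,whs2), truck_at(t3,gate)}
  ∪ add   = {in(p2,t3), pkg_at(p1,whs2), truck_at(t3,gate)}

== RESULT ==
["in(p2,t3)", "pkg_at(p1,whs2)", "truck_at(t3,gate)"]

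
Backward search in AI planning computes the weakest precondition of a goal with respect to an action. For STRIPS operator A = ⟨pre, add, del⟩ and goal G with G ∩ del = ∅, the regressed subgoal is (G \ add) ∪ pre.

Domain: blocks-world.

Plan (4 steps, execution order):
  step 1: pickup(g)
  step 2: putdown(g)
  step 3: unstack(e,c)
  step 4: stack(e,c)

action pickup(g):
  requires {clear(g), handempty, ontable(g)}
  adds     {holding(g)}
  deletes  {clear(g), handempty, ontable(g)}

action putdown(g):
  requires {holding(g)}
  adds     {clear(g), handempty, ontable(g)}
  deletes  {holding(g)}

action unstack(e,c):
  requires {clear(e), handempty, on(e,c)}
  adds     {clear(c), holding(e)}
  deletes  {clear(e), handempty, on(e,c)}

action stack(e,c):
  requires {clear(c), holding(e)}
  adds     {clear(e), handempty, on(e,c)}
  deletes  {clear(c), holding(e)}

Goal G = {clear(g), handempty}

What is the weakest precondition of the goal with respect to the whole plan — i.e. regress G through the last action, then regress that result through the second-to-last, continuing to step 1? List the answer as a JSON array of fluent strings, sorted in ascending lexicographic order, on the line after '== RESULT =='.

Work backward from the goal:
  through step 4 (stack(e,c)): drop {handempty}, keep {clear(g)}, require {clear(c), holding(e)}
    → {clear(c), clear(g), holding(e)}
  through step 3 (unstack(e,c)): drop {clear(c), holding(e)}, keep {clear(g)}, require {clear(e), handempty, on(e,c)}
    → {clear(e), clear(g), handempty, on(e,c)}
  through step 2 (putdown(g)): drop {clear(g), handempty}, keep {clear(e), on(e,c)}, require {holding(g)}
    → {clear(e), holding(g), on(e,c)}
  through step 1 (pickup(g)): drop {holding(g)}, keep {clear(e), on(e,c)}, require {clear(g), handempty, ontable(g)}
    → {clear(e), clear(g), handempty, on(e,c), ontable(g)}

== RESULT ==
["clear(e)", "clear(g)", "handempty", "on(e,c)", "ontable(g)"]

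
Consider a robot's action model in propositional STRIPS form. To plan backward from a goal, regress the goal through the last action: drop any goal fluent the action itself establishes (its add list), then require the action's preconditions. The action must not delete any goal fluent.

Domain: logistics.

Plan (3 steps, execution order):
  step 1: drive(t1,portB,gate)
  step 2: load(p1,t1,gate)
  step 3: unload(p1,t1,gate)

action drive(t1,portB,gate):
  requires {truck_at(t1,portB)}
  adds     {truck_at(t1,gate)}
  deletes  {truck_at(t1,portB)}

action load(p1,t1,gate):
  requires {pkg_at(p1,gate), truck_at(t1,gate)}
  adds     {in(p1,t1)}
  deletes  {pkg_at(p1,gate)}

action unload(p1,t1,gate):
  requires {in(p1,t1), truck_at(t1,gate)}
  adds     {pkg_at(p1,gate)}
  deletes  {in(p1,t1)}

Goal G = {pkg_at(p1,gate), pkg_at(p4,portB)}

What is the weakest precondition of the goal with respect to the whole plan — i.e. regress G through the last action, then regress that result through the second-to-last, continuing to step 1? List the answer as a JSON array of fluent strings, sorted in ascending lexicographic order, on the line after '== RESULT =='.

Regress step by step:
  through step 3 (unload(p1,t1,gate)): drop {pkg_at(p1,gate)}, keep {pkg_at(p4,portB)}, require {in(p1,t1), truck_at(t1,gate)}
    → {in(p1,t1), pkg_at(p4,portB), truck_at(t1,gate)}
  through step 2 (load(p1,t1,gate)): drop {in(p1,t1)}, keep {pkg_at(p4,portB), truck_at(t1,gate)}, require {pkg_at(p1,gate), truck_at(t1,gate)}
    → {pkg_at(p1,gate), pkg_at(p4,portB), truck_at(t1,gate)}
  through step 1 (drive(t1,portB,gate)): drop {truck_at(t1,gate)}, keep {pkg_at(p1,gate), pkg_at(p4,portB)}, require {truck_at(t1,portB)}
    → {pkg_at(p1,gate), pkg_at(p4,portB), truck_at(t1,portB)}

== RESULT ==
["pkg_at(p1,gate)", "pkg_at(p4,portB)", "truck_at(t1,portB)"]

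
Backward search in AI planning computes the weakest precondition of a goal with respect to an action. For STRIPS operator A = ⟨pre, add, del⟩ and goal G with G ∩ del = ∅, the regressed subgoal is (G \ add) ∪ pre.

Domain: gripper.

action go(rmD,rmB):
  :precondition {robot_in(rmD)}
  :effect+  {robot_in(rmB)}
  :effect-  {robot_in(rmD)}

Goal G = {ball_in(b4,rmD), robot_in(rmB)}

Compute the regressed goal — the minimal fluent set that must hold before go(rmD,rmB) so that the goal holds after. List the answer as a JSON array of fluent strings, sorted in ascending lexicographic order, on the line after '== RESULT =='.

Compute (G \ add) ∪ pre:
  G ∩ del = {}  (empty — regression defined)
  G \ add = {ball_in(b4,rmD), robot_in(rmB)} \ {robot_in(rmB)} = {ball_in(b4,rmD)}
  ∪ pre   = {ball_in(b4,rmD)} ∪ {robot_in(rmD)}
          = {ball_in(b4,rmD), robot_in(rmD)}

== RESULT ==
["ball_in(b4,rmD)", "robot_in(rmD)"]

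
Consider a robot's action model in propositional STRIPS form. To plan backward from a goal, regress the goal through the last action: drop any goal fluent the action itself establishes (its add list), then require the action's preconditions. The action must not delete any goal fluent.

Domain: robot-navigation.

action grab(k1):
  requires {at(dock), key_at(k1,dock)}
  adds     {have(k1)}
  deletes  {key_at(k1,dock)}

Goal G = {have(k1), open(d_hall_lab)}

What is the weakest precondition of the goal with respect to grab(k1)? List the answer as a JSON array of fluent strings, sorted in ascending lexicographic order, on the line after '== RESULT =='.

Regress:
  G ∩ del = {}  (empty — regression defined)
  G \ add = {have(k1), open(d_hall_lab)} \ {have(k1)} = {open(d_hall_lab)}
  ∪ pre   = {open(d_hall_lab)} ∪ {at(dock), key_at(k1,dock)}
          = {at(dock), key_at(k1,dock), open(d_hall_lab)}

== RESULT ==
["at(dock)", "key_at(k1,dock)", "open(d_hall_lab)"]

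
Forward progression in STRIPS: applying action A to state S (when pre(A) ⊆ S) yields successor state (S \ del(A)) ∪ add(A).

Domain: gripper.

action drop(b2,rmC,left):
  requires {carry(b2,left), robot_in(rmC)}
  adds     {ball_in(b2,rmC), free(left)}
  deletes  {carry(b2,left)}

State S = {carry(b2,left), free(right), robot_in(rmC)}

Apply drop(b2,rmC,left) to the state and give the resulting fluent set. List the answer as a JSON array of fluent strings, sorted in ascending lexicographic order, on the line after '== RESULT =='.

Compute (S \ del) ∪ add:
  pre ⊆ S: {carry(b2,left), robot_in(rmC)} ⊆ S  — applicable
  S \ del = {free(right), robot_in(rmC)}
  ∪ add   = {ball_in(b2,rmC), free(left), free(right), robot_in(rmC)}

== RESULT ==
["ball_in(b2,rmC)", "free(left)", "free(right)", "robot_in(rmC)"]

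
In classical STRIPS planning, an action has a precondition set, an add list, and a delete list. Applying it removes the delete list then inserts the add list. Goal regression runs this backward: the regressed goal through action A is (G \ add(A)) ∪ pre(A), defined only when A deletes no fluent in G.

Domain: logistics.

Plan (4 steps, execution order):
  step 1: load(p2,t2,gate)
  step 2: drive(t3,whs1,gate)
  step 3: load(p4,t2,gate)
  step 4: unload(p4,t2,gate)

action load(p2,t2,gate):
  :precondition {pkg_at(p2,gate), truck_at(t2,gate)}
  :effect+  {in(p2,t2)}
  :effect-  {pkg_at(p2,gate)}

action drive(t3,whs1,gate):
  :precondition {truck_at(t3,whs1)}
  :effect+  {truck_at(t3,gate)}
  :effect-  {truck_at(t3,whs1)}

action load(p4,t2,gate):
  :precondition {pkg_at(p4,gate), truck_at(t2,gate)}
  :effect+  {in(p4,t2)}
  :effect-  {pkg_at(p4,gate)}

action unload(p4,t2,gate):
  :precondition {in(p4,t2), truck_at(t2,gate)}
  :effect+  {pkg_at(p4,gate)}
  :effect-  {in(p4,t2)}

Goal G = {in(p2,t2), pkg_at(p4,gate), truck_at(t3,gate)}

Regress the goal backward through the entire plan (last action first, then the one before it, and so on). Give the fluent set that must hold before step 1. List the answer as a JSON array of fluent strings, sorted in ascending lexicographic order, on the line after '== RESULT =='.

Work backward from the goal:
  through step 4 (unload(p4,t2,gate)): drop {pkg_at(p4,gate)}, keep {in(p2,t2), truck_at(t3,gate)}, require {in(p4,t2), truck_at(t2,gate)}
    → {in(p2,t2), in(p4,t2), truck_at(t2,gate), truck_at(t3,gate)}
  through step 3 (load(p4,t2,gate)): drop {in(p4,t2)}, keep {in(p2,t2), truck_at(t2,gate), truck_at(t3,gate)}, require {pkg_at(p4,gate), truck_at(t2,gate)}
    → {in(p2,t2), pkg_at(p4,gate), truck_at(t2,gate), truck_at(t3,gate)}
  through step 2 (drive(t3,whs1,gate)): drop {truck_at(t3,gate)}, keep {in(p2,t2), pkg_at(p4,gate), truck_at(t2,gate)}, require {truck_at(t3,whs1)}
    → {in(p2,t2), pkg_at(p4,gate), truck_at(t2,gate), truck_at(t3,whs1)}
  through step 1 (load(p2,t2,gate)): drop {in(p2,t2)}, keep {pkg_at(p4,gate), truck_at(t2,gate), truck_at(t3,whs1)}, require {pkg_at(p2,gate), truck_at(t2,gate)}
    → {pkg_at(p2,gate), pkg_at(p4,gate), truck_at(t2,gate), truck_at(t3,whs1)}

== RESULT ==
["pkg_at(p2,gate)", "pkg_at(p4,gate)", "truck_at(t2,gate)", "truck_at(t3,whs1)"]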